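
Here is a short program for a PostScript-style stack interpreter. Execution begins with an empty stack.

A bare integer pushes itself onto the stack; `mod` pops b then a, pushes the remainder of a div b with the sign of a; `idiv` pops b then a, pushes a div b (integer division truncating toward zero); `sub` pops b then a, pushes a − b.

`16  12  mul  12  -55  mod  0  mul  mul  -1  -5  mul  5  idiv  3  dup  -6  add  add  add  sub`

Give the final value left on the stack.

16   → [16]
12   → [16, 12]
mul  → [192]
12   → [192, 12]
-55  → [192, 12, -55]
mod  → [192, 12]
0    → [192, 12, 0]
mul  → [192, 0]
mul  → [0]
-1   → [0, -1]
-5   → [0, -1, -5]
mul  → [0, 5]
5    → [0, 5, 5]
idiv → [0, 1]
3    → [0, 1, 3]
dup  → [0, 1, 3, 3]
-6   → [0, 1, 3, 3, -6]
add  → [0, 1, 3, -3]
add  → [0, 1, 0]
add  → [0, 1]
sub  → [-1]

-1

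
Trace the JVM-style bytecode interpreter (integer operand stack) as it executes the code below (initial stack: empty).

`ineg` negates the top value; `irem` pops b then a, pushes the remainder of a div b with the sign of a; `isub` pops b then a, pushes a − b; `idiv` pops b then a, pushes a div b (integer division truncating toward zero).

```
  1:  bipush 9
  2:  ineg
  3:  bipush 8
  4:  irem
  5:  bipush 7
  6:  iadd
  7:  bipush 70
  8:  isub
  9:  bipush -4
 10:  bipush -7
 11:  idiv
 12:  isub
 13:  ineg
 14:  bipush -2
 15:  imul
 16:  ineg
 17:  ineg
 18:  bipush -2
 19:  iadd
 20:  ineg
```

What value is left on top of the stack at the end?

130

bipush 9  : 9
ineg      : -9
bipush 8  : -9 8
irem      : -1
bipush 7  : -1 7
iadd      : 6
bipush 70 : 6 70
isub      : -64
bipush -4 : -64 -4
bipush -7 : -64 -4 -7
idiv      : -64 0
isub      : -64
ineg      : 64
bipush -2 : 64 -2
imul      : -128
ineg      : 128
ineg      : -128
bipush -2 : -128 -2
iadd      : -130
ineg      : 130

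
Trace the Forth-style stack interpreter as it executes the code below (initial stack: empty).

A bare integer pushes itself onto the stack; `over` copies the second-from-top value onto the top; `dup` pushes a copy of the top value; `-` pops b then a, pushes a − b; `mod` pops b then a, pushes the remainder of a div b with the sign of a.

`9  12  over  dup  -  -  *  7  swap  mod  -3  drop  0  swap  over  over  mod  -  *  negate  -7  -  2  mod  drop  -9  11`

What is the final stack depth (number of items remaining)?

2

9      -> [9]
12     -> [9, 12]
over   -> [9, 12, 9]
dup    -> [9, 12, 9, 9]
-      -> [9, 12, 0]
-      -> [9, 12]
*      -> [108]
7      -> [108, 7]
swap   -> [7, 108]
mod    -> [7]
-3     -> [7, -3]
drop   -> [7]
0      -> [7, 0]
swap   -> [0, 7]
over   -> [0, 7, 0]
over   -> [0, 7, 0, 7]
mod    -> [0, 7, 0]
-      -> [0, 7]
*      -> [0]
negate -> [0]
-7     -> [0, -7]
-      -> [7]
2      -> [7, 2]
mod    -> [1]
drop   -> []
-9     -> [-9]
11     -> [-9, 11]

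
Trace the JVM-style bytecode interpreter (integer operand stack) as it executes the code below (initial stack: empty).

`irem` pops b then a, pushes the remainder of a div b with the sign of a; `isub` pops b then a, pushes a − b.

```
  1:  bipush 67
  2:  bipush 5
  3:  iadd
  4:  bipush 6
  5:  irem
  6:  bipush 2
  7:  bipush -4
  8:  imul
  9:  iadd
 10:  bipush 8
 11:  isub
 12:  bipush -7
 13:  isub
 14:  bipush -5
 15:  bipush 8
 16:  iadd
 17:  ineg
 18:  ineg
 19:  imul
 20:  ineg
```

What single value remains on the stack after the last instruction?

bipush 67 → 67
bipush 5  → 67 5
iadd      → 72
bipush 6  → 72 6
irem      → 0
bipush 2  → 0 2
bipush -4 → 0 2 -4
imul      → 0 -8
iadd      → -8
bipush 8  → -8 8
isub      → -16
bipush -7 → -16 -7
isub      → -9
bipush -5 → -9 -5
bipush 8  → -9 -5 8
iadd      → -9 3
ineg      → -9 -3
ineg      → -9 3
imul      → -27
ineg      → 27

27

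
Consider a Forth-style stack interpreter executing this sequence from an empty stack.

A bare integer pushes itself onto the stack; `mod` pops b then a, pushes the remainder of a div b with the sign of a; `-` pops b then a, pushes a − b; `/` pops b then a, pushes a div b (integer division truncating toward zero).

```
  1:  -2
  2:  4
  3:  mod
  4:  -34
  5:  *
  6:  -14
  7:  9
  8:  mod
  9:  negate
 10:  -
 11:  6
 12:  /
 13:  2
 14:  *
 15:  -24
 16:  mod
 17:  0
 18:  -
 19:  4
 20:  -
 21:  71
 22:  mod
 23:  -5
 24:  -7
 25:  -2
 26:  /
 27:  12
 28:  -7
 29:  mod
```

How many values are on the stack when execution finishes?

4

-2     -> [-2]
4      -> [-2, 4]
mod    -> [-2]
-34    -> [-2, -34]
*      -> [68]
-14    -> [68, -14]
9      -> [68, -14, 9]
mod    -> [68, -5]
negate -> [68, 5]
-      -> [63]
6      -> [63, 6]
/      -> [10]
2      -> [10, 2]
*      -> [20]
-24    -> [20, -24]
mod    -> [20]
0      -> [20, 0]
-      -> [20]
4      -> [20, 4]
-      -> [16]
71     -> [16, 71]
mod    -> [16]
-5     -> [16, -5]
-7     -> [16, -5, -7]
-2     -> [16, -5, -7, -2]
/      -> [16, -5, 3]
12     -> [16, -5, 3, 12]
-7     -> [16, -5, 3, 12, -7]
mod    -> [16, -5, 3, 5]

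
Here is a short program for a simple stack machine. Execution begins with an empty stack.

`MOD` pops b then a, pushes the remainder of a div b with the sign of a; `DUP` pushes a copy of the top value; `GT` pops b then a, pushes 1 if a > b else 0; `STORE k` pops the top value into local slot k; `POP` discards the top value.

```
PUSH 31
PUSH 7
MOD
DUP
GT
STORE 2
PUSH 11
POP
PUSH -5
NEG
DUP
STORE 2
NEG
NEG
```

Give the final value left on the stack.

PUSH 31 -> 31
PUSH 7  -> 31 7
MOD     -> 3
DUP     -> 3 3
GT      -> 0
STORE 2 -> (empty)
PUSH 11 -> 11
POP     -> (empty)
PUSH -5 -> -5
NEG     -> 5
DUP     -> 5 5
STORE 2 -> 5
NEG     -> -5
NEG     -> 5

5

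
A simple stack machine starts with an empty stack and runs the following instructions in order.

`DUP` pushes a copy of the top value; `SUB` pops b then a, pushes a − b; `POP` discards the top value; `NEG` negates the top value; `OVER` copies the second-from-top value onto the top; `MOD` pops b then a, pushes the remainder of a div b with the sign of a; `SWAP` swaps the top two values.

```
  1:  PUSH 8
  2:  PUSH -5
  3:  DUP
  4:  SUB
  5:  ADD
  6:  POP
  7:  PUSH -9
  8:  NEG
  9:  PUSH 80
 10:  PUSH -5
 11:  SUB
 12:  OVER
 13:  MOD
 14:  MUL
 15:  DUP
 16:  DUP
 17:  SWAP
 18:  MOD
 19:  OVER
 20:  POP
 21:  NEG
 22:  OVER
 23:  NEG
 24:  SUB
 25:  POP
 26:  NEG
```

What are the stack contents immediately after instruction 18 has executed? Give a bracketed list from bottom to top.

PUSH 8  → [8]
PUSH -5 → [8, -5]
DUP     → [8, -5, -5]
SUB     → [8, 0]
ADD     → [8]
POP     → []
PUSH -9 → [-9]
NEG     → [9]
PUSH 80 → [9, 80]
PUSH -5 → [9, 80, -5]
SUB     → [9, 85]
OVER    → [9, 85, 9]
MOD     → [9, 4]
MUL     → [36]
DUP     → [36, 36]
DUP     → [36, 36, 36]
SWAP    → [36, 36, 36]
MOD     → [36, 0]

[36, 0]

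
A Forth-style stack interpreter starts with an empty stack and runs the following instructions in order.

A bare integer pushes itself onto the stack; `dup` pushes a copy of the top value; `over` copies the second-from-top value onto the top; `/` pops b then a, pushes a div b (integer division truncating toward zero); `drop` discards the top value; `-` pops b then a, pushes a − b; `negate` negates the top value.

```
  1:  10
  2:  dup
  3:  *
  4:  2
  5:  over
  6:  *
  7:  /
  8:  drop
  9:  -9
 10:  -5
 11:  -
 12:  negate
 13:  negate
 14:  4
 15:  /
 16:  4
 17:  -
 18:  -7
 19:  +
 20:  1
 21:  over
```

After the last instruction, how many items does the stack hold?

3

10      [10]
dup     [10, 10]
*       [100]
2       [100, 2]
over    [100, 2, 100]
*       [100, 200]
/       [0]
drop    []
-9      [-9]
-5      [-9, -5]
-       [-4]
negate  [4]
negate  [-4]
4       [-4, 4]
/       [-1]
4       [-1, 4]
-       [-5]
-7      [-5, -7]
+       [-12]
1       [-12, 1]
over    [-12, 1, -12]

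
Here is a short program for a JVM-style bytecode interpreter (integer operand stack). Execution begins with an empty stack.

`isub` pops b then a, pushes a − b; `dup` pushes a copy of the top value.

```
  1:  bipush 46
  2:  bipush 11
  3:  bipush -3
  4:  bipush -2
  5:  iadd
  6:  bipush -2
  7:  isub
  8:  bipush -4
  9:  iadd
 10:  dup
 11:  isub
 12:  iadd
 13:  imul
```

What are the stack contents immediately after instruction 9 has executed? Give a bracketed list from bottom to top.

bipush 46  46
bipush 11  46 11
bipush -3  46 11 -3
bipush -2  46 11 -3 -2
iadd       46 11 -5
bipush -2  46 11 -5 -2
isub       46 11 -3
bipush -4  46 11 -3 -4
iadd       46 11 -7

[46, 11, -7]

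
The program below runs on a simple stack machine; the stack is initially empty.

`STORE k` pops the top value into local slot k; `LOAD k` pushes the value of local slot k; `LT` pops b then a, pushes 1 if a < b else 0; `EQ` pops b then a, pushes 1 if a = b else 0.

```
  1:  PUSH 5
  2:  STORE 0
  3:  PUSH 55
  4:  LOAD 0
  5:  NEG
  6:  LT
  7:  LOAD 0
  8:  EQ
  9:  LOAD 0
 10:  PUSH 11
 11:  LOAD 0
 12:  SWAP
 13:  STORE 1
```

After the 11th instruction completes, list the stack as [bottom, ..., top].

PUSH 5  -> 5
STORE 0 -> (empty)
PUSH 55 -> 55
LOAD 0  -> 55 5
NEG     -> 55 -5
LT      -> 0
LOAD 0  -> 0 5
EQ      -> 0
LOAD 0  -> 0 5
PUSH 11 -> 0 5 11
LOAD 0  -> 0 5 11 5

[0, 5, 11, 5]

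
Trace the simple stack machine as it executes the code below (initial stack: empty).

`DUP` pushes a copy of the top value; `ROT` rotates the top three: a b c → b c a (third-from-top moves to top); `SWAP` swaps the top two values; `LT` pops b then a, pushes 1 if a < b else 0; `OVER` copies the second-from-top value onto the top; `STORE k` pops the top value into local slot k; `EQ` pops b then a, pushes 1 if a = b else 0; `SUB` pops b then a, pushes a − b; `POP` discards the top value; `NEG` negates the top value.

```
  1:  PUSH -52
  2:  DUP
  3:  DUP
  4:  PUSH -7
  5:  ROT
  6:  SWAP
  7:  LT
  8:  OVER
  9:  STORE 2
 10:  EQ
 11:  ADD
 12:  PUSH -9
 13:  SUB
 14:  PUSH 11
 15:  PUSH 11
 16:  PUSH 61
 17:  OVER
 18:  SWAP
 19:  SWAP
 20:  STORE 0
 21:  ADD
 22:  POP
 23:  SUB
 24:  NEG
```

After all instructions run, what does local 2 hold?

PUSH -52  -52
DUP       -52 -52
DUP       -52 -52 -52
PUSH -7   -52 -52 -52 -7
ROT       -52 -52 -7 -52
SWAP      -52 -52 -52 -7
LT        -52 -52 1
OVER      -52 -52 1 -52
STORE 2   -52 -52 1
EQ        -52 0
ADD       -52
PUSH -9   -52 -9
SUB       -43
PUSH 11   -43 11
PUSH 11   -43 11 11
PUSH 61   -43 11 11 61
OVER      -43 11 11 61 11
SWAP      -43 11 11 11 61
SWAP      -43 11 11 61 11
STORE 0   -43 11 11 61
ADD       -43 11 72
POP       -43 11
SUB       -54
NEG       54

-52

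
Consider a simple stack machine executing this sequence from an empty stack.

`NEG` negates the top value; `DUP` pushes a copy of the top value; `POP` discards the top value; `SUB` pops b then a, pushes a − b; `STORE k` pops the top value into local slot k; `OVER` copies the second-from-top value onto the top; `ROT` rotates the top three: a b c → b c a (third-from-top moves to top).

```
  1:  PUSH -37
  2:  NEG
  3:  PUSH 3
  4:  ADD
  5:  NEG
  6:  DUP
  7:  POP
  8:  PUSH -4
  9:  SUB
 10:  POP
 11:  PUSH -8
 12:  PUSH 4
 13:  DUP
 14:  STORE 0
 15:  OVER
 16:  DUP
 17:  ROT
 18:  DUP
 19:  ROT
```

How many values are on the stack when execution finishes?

PUSH -37 : [-37]
NEG      : [37]
PUSH 3   : [37, 3]
ADD      : [40]
NEG      : [-40]
DUP      : [-40, -40]
POP      : [-40]
PUSH -4  : [-40, -4]
SUB      : [-36]
POP      : []
PUSH -8  : [-8]
PUSH 4   : [-8, 4]
DUP      : [-8, 4, 4]
STORE 0  : [-8, 4]
OVER     : [-8, 4, -8]
DUP      : [-8, 4, -8, -8]
ROT      : [-8, -8, -8, 4]
DUP      : [-8, -8, -8, 4, 4]
ROT      : [-8, -8, 4, 4, -8]

5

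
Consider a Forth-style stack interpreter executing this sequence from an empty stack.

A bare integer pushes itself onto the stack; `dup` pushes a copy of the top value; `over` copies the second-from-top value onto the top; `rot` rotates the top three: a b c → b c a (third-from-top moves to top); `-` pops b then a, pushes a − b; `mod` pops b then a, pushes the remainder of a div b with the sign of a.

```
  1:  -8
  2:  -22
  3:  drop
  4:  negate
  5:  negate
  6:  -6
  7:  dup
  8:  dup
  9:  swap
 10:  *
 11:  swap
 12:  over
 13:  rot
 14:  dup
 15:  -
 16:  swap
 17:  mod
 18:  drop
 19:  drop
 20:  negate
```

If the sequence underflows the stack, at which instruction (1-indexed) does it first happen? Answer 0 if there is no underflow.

-8      [-8]
-22     [-8, -22]
drop    [-8]
negate  [8]
negate  [-8]
-6      [-8, -6]
dup     [-8, -6, -6]
dup     [-8, -6, -6, -6]
swap    [-8, -6, -6, -6]
*       [-8, -6, 36]
swap    [-8, 36, -6]
over    [-8, 36, -6, 36]
rot     [-8, -6, 36, 36]
dup     [-8, -6, 36, 36, 36]
-       [-8, -6, 36, 0]
swap    [-8, -6, 0, 36]
mod     [-8, -6, 0]
drop    [-8, -6]
drop    [-8]
negate  [8]

0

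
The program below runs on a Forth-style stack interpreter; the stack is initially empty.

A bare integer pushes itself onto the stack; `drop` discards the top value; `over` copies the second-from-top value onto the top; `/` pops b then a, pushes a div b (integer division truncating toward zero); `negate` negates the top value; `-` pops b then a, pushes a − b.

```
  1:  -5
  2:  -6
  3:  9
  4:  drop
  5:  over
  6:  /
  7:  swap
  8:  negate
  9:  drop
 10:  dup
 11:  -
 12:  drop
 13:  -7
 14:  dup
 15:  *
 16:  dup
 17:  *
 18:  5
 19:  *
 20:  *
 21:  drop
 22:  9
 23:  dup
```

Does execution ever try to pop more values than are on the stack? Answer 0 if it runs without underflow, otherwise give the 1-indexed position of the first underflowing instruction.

20

-5     : [-5]
-6     : [-5, -6]
9      : [-5, -6, 9]
drop   : [-5, -6]
over   : [-5, -6, -5]
/      : [-5, 1]
swap   : [1, -5]
negate : [1, 5]
drop   : [1]
dup    : [1, 1]
-      : [0]
drop   : []
-7     : [-7]
dup    : [-7, -7]
*      : [49]
dup    : [49, 49]
*      : [2401]
5      : [2401, 5]
*      : [12005]
*  — needs 2 operands, stack has 1 → underflow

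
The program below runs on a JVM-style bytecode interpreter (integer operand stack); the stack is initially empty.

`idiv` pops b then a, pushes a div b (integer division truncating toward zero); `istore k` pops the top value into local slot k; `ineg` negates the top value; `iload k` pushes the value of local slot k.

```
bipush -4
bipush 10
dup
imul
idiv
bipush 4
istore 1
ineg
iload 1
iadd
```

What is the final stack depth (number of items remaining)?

1

bipush -4 -> [-4]
bipush 10 -> [-4, 10]
dup       -> [-4, 10, 10]
imul      -> [-4, 100]
idiv      -> [0]
bipush 4  -> [0, 4]
istore 1  -> [0]
ineg      -> [0]
iload 1   -> [0, 4]
iadd      -> [4]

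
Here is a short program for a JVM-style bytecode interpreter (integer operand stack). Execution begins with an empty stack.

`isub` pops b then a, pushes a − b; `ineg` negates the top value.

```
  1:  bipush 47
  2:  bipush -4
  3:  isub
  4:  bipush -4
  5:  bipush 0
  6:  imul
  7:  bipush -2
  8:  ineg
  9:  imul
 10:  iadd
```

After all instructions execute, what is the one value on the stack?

bipush 47  47
bipush -4  47 -4
isub       51
bipush -4  51 -4
bipush 0   51 -4 0
imul       51 0
bipush -2  51 0 -2
ineg       51 0 2
imul       51 0
iadd       51

51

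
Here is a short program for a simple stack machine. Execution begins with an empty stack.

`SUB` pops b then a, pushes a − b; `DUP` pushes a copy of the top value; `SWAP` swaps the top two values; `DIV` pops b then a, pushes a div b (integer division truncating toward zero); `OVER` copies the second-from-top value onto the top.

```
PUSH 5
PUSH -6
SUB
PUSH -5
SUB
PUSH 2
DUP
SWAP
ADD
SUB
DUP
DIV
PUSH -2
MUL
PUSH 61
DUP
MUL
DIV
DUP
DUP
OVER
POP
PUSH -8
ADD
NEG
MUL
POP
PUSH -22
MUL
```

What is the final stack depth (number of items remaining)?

1

PUSH 5   -> [5]
PUSH -6  -> [5, -6]
SUB      -> [11]
PUSH -5  -> [11, -5]
SUB      -> [16]
PUSH 2   -> [16, 2]
DUP      -> [16, 2, 2]
SWAP     -> [16, 2, 2]
ADD      -> [16, 4]
SUB      -> [12]
DUP      -> [12, 12]
DIV      -> [1]
PUSH -2  -> [1, -2]
MUL      -> [-2]
PUSH 61  -> [-2, 61]
DUP      -> [-2, 61, 61]
MUL      -> [-2, 3721]
DIV      -> [0]
DUP      -> [0, 0]
DUP      -> [0, 0, 0]
OVER     -> [0, 0, 0, 0]
POP      -> [0, 0, 0]
PUSH -8  -> [0, 0, 0, -8]
ADD      -> [0, 0, -8]
NEG      -> [0, 0, 8]
MUL      -> [0, 0]
POP      -> [0]
PUSH -22 -> [0, -22]
MUL      -> [0]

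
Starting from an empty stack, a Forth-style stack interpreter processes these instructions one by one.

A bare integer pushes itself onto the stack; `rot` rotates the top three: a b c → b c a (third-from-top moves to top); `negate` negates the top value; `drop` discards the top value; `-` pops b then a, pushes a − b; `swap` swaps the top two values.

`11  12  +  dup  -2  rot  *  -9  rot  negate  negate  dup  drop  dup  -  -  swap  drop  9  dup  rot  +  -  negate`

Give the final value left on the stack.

11     -> 11
12     -> 11 12
+      -> 23
dup    -> 23 23
-2     -> 23 23 -2
rot    -> 23 -2 23
*      -> 23 -46
-9     -> 23 -46 -9
rot    -> -46 -9 23
negate -> -46 -9 -23
negate -> -46 -9 23
dup    -> -46 -9 23 23
drop   -> -46 -9 23
dup    -> -46 -9 23 23
-      -> -46 -9 0
-      -> -46 -9
swap   -> -9 -46
drop   -> -9
9      -> -9 9
dup    -> -9 9 9
rot    -> 9 9 -9
+      -> 9 0
-      -> 9
negate -> -9

-9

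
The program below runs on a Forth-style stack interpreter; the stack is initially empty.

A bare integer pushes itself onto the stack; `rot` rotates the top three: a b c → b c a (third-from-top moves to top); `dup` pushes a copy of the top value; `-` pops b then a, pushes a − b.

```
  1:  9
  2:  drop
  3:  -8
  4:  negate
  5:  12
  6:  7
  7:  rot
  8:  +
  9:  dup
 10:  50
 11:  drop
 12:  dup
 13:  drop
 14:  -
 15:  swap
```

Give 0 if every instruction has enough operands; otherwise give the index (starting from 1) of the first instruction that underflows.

0

9      → [9]
drop   → []
-8     → [-8]
negate → [8]
12     → [8, 12]
7      → [8, 12, 7]
rot    → [12, 7, 8]
+      → [12, 15]
dup    → [12, 15, 15]
50     → [12, 15, 15, 50]
drop   → [12, 15, 15]
dup    → [12, 15, 15, 15]
drop   → [12, 15, 15]
-      → [12, 0]
swap   → [0, 12]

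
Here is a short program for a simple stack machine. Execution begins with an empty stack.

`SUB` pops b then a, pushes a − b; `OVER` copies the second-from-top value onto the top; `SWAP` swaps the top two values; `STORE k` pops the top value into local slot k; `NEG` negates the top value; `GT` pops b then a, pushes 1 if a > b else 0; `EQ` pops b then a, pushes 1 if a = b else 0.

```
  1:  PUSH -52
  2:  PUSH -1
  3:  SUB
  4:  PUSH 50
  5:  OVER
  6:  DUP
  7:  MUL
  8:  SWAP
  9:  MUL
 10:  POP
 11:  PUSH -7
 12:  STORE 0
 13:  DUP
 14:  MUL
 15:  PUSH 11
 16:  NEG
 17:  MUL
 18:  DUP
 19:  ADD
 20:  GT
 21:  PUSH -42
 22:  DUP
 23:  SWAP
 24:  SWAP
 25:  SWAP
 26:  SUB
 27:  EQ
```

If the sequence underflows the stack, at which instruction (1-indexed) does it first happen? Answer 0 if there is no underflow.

PUSH -52 : [-52]
PUSH -1  : [-52, -1]
SUB      : [-51]
PUSH 50  : [-51, 50]
OVER     : [-51, 50, -51]
DUP      : [-51, 50, -51, -51]
MUL      : [-51, 50, 2601]
SWAP     : [-51, 2601, 50]
MUL      : [-51, 130050]
POP      : [-51]
PUSH -7  : [-51, -7]
STORE 0  : [-51]
DUP      : [-51, -51]
MUL      : [2601]
PUSH 11  : [2601, 11]
NEG      : [2601, -11]
MUL      : [-28611]
DUP      : [-28611, -28611]
ADD      : [-57222]
GT  — needs 2 operands, stack has 1 → underflow

20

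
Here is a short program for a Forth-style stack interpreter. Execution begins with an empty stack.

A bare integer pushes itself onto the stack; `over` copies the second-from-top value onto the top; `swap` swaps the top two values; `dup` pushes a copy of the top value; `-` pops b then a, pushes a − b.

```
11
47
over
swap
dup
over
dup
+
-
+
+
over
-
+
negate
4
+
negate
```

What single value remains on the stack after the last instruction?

11     : 11
47     : 11 47
over   : 11 47 11
swap   : 11 11 47
dup    : 11 11 47 47
over   : 11 11 47 47 47
dup    : 11 11 47 47 47 47
+      : 11 11 47 47 94
-      : 11 11 47 -47
+      : 11 11 0
+      : 11 11
over   : 11 11 11
-      : 11 0
+      : 11
negate : -11
4      : -11 4
+      : -7
negate : 7

7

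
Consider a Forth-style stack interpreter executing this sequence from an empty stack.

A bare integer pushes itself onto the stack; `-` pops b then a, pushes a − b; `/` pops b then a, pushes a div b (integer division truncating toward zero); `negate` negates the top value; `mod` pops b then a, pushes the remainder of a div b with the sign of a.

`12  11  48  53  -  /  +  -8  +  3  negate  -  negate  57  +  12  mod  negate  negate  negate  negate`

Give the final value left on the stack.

4

12     : [12]
11     : [12, 11]
48     : [12, 11, 48]
53     : [12, 11, 48, 53]
-      : [12, 11, -5]
/      : [12, -2]
+      : [10]
-8     : [10, -8]
+      : [2]
3      : [2, 3]
negate : [2, -3]
-      : [5]
negate : [-5]
57     : [-5, 57]
+      : [52]
12     : [52, 12]
mod    : [4]
negate : [-4]
negate : [4]
negate : [-4]
negate : [4]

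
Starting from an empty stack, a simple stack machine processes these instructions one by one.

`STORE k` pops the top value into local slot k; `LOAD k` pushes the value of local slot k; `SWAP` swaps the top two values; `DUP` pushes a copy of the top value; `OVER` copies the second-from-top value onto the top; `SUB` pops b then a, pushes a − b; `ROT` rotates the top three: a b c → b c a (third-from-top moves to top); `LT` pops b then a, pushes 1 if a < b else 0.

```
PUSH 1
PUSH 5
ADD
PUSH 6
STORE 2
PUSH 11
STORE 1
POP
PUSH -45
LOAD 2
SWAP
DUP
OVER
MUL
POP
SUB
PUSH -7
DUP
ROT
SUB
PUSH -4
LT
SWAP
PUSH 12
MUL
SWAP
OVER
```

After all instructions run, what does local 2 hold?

PUSH 1   : [1]
PUSH 5   : [1, 5]
ADD      : [6]
PUSH 6   : [6, 6]
STORE 2  : [6]
PUSH 11  : [6, 11]
STORE 1  : [6]
POP      : []
PUSH -45 : [-45]
LOAD 2   : [-45, 6]
SWAP     : [6, -45]
DUP      : [6, -45, -45]
OVER     : [6, -45, -45, -45]
MUL      : [6, -45, 2025]
POP      : [6, -45]
SUB      : [51]
PUSH -7  : [51, -7]
DUP      : [51, -7, -7]
ROT      : [-7, -7, 51]
SUB      : [-7, -58]
PUSH -4  : [-7, -58, -4]
LT       : [-7, 1]
SWAP     : [1, -7]
PUSH 12  : [1, -7, 12]
MUL      : [1, -84]
SWAP     : [-84, 1]
OVER     : [-84, 1, -84]

6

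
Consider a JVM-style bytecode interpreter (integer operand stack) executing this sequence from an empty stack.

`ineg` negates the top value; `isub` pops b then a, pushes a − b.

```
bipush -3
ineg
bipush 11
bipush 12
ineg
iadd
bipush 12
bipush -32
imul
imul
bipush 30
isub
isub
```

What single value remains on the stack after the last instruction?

bipush -3  : [-3]
ineg       : [3]
bipush 11  : [3, 11]
bipush 12  : [3, 11, 12]
ineg       : [3, 11, -12]
iadd       : [3, -1]
bipush 12  : [3, -1, 12]
bipush -32 : [3, -1, 12, -32]
imul       : [3, -1, -384]
imul       : [3, 384]
bipush 30  : [3, 384, 30]
isub       : [3, 354]
isub       : [-351]

-351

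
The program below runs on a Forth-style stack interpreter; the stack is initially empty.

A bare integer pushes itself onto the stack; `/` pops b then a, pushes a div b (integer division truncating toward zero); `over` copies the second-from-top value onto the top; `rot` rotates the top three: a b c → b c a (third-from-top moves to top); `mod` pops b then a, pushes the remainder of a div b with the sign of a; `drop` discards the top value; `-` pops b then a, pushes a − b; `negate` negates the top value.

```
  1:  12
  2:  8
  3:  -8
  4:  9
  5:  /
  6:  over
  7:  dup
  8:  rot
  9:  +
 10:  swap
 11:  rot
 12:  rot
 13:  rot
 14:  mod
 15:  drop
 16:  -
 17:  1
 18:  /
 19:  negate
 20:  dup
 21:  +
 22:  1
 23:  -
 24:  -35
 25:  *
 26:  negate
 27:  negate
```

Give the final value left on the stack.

315

12     → [12]
8      → [12, 8]
-8     → [12, 8, -8]
9      → [12, 8, -8, 9]
/      → [12, 8, 0]
over   → [12, 8, 0, 8]
dup    → [12, 8, 0, 8, 8]
rot    → [12, 8, 8, 8, 0]
+      → [12, 8, 8, 8]
swap   → [12, 8, 8, 8]
rot    → [12, 8, 8, 8]
rot    → [12, 8, 8, 8]
rot    → [12, 8, 8, 8]
mod    → [12, 8, 0]
drop   → [12, 8]
-      → [4]
1      → [4, 1]
/      → [4]
negate → [-4]
dup    → [-4, -4]
+      → [-8]
1      → [-8, 1]
-      → [-9]
-35    → [-9, -35]
*      → [315]
negate → [-315]
negate → [315]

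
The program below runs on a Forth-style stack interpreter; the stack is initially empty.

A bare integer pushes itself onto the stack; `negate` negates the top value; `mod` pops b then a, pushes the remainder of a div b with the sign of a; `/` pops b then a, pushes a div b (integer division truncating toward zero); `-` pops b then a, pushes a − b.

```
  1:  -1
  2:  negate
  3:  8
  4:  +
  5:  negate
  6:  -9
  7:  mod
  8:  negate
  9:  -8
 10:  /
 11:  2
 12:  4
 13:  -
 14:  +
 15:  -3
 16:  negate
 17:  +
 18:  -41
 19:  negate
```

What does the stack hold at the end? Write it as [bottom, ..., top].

-1     : -1
negate : 1
8      : 1 8
+      : 9
negate : -9
-9     : -9 -9
mod    : 0
negate : 0
-8     : 0 -8
/      : 0
2      : 0 2
4      : 0 2 4
-      : 0 -2
+      : -2
-3     : -2 -3
negate : -2 3
+      : 1
-41    : 1 -41
negate : 1 41

[1, 41]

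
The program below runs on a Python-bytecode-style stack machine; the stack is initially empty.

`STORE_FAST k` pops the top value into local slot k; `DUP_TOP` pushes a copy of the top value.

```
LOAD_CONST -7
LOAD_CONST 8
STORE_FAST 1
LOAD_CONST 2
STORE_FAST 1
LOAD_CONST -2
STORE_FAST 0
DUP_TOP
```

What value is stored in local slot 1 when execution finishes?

LOAD_CONST -7 → -7
LOAD_CONST 8  → -7 8
STORE_FAST 1  → -7
LOAD_CONST 2  → -7 2
STORE_FAST 1  → -7
LOAD_CONST -2 → -7 -2
STORE_FAST 0  → -7
DUP_TOP       → -7 -7

2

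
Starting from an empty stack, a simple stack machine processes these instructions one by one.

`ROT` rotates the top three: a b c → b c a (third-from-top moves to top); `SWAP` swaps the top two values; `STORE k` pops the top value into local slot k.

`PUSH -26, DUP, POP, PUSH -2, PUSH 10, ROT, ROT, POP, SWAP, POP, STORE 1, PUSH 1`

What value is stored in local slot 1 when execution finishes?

-26

PUSH -26 : [-26]
DUP      : [-26, -26]
POP      : [-26]
PUSH -2  : [-26, -2]
PUSH 10  : [-26, -2, 10]
ROT      : [-2, 10, -26]
ROT      : [10, -26, -2]
POP      : [10, -26]
SWAP     : [-26, 10]
POP      : [-26]
STORE 1  : []
PUSH 1   : [1]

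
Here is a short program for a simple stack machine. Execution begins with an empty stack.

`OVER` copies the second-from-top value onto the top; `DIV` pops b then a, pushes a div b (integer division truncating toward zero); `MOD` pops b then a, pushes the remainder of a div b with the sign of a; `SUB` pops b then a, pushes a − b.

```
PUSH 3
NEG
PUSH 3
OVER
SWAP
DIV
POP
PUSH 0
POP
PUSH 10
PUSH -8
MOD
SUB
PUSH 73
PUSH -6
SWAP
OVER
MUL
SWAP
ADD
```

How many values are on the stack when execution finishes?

2

PUSH 3   3
NEG      -3
PUSH 3   -3 3
OVER     -3 3 -3
SWAP     -3 -3 3
DIV      -3 -1
POP      -3
PUSH 0   -3 0
POP      -3
PUSH 10  -3 10
PUSH -8  -3 10 -8
MOD      -3 2
SUB      -5
PUSH 73  -5 73
PUSH -6  -5 73 -6
SWAP     -5 -6 73
OVER     -5 -6 73 -6
MUL      -5 -6 -438
SWAP     -5 -438 -6
ADD      -5 -444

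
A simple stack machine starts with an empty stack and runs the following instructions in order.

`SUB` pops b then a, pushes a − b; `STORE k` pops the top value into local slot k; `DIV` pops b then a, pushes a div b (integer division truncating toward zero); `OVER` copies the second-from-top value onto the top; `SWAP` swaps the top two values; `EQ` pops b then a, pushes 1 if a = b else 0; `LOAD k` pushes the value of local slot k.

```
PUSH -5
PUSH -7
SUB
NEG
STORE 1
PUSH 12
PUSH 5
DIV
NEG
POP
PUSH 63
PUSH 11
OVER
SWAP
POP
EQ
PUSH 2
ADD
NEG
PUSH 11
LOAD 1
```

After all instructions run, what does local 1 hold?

-2

PUSH -5  -5
PUSH -7  -5 -7
SUB      2
NEG      -2
STORE 1  (empty)
PUSH 12  12
PUSH 5   12 5
DIV      2
NEG      -2
POP      (empty)
PUSH 63  63
PUSH 11  63 11
OVER     63 11 63
SWAP     63 63 11
POP      63 63
EQ       1
PUSH 2   1 2
ADD      3
NEG      -3
PUSH 11  -3 11
LOAD 1   -3 11 -2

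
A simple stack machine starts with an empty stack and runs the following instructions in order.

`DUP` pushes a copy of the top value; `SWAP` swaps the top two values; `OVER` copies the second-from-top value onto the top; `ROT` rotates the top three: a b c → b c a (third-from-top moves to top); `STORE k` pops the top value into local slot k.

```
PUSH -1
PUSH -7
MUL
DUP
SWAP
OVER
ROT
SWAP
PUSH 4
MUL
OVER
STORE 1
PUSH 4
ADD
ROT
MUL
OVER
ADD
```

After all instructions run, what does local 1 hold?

7

PUSH -1 → -1
PUSH -7 → -1 -7
MUL     → 7
DUP     → 7 7
SWAP    → 7 7
OVER    → 7 7 7
ROT     → 7 7 7
SWAP    → 7 7 7
PUSH 4  → 7 7 7 4
MUL     → 7 7 28
OVER    → 7 7 28 7
STORE 1 → 7 7 28
PUSH 4  → 7 7 28 4
ADD     → 7 7 32
ROT     → 7 32 7
MUL     → 7 224
OVER    → 7 224 7
ADD     → 7 231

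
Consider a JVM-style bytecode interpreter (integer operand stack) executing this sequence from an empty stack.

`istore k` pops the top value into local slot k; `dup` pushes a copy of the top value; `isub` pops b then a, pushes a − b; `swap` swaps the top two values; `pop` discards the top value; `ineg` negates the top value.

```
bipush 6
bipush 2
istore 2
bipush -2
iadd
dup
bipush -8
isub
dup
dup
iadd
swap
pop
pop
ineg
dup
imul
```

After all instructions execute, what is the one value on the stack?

bipush 6  → [6]
bipush 2  → [6, 2]
istore 2  → [6]
bipush -2 → [6, -2]
iadd      → [4]
dup       → [4, 4]
bipush -8 → [4, 4, -8]
isub      → [4, 12]
dup       → [4, 12, 12]
dup       → [4, 12, 12, 12]
iadd      → [4, 12, 24]
swap      → [4, 24, 12]
pop       → [4, 24]
pop       → [4]
ineg      → [-4]
dup       → [-4, -4]
imul      → [16]

16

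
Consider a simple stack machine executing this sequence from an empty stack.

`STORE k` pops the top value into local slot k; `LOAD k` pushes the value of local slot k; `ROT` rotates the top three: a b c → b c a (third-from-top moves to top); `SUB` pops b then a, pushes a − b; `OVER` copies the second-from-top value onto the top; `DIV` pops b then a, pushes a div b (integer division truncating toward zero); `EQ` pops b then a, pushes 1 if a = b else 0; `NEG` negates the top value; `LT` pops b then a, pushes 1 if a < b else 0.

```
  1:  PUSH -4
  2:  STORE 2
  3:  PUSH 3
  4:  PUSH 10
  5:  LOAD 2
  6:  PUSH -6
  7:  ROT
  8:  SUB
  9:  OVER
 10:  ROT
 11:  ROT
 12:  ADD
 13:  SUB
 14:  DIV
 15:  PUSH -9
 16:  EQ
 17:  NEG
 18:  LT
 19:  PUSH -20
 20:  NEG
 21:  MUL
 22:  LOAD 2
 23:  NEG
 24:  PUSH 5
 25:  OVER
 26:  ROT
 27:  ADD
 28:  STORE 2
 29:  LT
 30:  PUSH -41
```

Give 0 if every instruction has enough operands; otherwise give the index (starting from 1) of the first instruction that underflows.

PUSH -4 -> [-4]
STORE 2 -> []
PUSH 3  -> [3]
PUSH 10 -> [3, 10]
LOAD 2  -> [3, 10, -4]
PUSH -6 -> [3, 10, -4, -6]
ROT     -> [3, -4, -6, 10]
SUB     -> [3, -4, -16]
OVER    -> [3, -4, -16, -4]
ROT     -> [3, -16, -4, -4]
ROT     -> [3, -4, -4, -16]
ADD     -> [3, -4, -20]
SUB     -> [3, 16]
DIV     -> [0]
PUSH -9 -> [0, -9]
EQ      -> [0]
NEG     -> [0]
LT  — needs 2 operands, stack has 1 → underflow

18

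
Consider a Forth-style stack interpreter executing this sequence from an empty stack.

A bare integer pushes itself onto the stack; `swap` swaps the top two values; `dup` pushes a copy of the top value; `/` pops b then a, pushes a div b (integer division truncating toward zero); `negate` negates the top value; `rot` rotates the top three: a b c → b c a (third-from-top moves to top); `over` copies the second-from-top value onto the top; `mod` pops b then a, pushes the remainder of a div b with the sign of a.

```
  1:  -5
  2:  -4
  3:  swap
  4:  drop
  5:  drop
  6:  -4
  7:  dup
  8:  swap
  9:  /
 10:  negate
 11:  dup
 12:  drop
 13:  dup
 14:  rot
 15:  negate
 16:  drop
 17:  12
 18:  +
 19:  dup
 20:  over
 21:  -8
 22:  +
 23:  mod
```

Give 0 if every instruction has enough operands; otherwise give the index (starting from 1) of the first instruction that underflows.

14

-5     -> [-5]
-4     -> [-5, -4]
swap   -> [-4, -5]
drop   -> [-4]
drop   -> []
-4     -> [-4]
dup    -> [-4, -4]
swap   -> [-4, -4]
/      -> [1]
negate -> [-1]
dup    -> [-1, -1]
drop   -> [-1]
dup    -> [-1, -1]
rot  — needs 3 operands, stack has 2 → underflow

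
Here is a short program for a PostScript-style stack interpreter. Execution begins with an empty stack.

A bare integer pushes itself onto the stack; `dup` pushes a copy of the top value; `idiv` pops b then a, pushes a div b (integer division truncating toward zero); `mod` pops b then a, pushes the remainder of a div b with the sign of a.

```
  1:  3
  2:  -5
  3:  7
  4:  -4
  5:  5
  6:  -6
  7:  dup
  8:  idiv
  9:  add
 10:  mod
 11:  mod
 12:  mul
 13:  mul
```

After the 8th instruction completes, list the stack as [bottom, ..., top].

[3, -5, 7, -4, 5, 1]

3    → 3
-5   → 3 -5
7    → 3 -5 7
-4   → 3 -5 7 -4
5    → 3 -5 7 -4 5
-6   → 3 -5 7 -4 5 -6
dup  → 3 -5 7 -4 5 -6 -6
idiv → 3 -5 7 -4 5 1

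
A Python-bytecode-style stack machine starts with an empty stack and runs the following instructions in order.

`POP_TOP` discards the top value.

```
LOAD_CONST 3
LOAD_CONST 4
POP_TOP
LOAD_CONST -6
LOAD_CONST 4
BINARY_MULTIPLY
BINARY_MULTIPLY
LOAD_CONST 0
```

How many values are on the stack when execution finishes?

LOAD_CONST 3     3
LOAD_CONST 4     3 4
POP_TOP          3
LOAD_CONST -6    3 -6
LOAD_CONST 4     3 -6 4
BINARY_MULTIPLY  3 -24
BINARY_MULTIPLY  -72
LOAD_CONST 0     -72 0

2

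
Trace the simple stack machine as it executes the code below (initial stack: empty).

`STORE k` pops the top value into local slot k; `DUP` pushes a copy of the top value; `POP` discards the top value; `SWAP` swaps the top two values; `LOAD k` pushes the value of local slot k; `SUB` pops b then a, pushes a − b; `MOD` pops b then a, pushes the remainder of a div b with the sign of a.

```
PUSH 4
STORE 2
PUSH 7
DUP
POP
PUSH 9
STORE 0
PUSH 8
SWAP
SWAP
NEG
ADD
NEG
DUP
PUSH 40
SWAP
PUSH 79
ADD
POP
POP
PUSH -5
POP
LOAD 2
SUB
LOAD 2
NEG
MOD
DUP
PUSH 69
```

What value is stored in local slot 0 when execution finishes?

PUSH 4   [4]
STORE 2  []
PUSH 7   [7]
DUP      [7, 7]
POP      [7]
PUSH 9   [7, 9]
STORE 0  [7]
PUSH 8   [7, 8]
SWAP     [8, 7]
SWAP     [7, 8]
NEG      [7, -8]
ADD      [-1]
NEG      [1]
DUP      [1, 1]
PUSH 40  [1, 1, 40]
SWAP     [1, 40, 1]
PUSH 79  [1, 40, 1, 79]
ADD      [1, 40, 80]
POP      [1, 40]
POP      [1]
PUSH -5  [1, -5]
POP      [1]
LOAD 2   [1, 4]
SUB      [-3]
LOAD 2   [-3, 4]
NEG      [-3, -4]
MOD      [-3]
DUP      [-3, -3]
PUSH 69  [-3, -3, 69]

9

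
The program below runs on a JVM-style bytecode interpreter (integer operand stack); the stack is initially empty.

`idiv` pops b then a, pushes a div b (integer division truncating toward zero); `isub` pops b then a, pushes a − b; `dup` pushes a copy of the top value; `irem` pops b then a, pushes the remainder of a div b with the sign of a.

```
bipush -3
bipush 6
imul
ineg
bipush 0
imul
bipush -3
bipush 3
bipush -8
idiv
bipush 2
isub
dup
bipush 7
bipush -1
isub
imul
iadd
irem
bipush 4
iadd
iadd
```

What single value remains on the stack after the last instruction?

bipush -3 -> -3
bipush 6  -> -3 6
imul      -> -18
ineg      -> 18
bipush 0  -> 18 0
imul      -> 0
bipush -3 -> 0 -3
bipush 3  -> 0 -3 3
bipush -8 -> 0 -3 3 -8
idiv      -> 0 -3 0
bipush 2  -> 0 -3 0 2
isub      -> 0 -3 -2
dup       -> 0 -3 -2 -2
bipush 7  -> 0 -3 -2 -2 7
bipush -1 -> 0 -3 -2 -2 7 -1
isub      -> 0 -3 -2 -2 8
imul      -> 0 -3 -2 -16
iadd      -> 0 -3 -18
irem      -> 0 -3
bipush 4  -> 0 -3 4
iadd      -> 0 1
iadd      -> 1

1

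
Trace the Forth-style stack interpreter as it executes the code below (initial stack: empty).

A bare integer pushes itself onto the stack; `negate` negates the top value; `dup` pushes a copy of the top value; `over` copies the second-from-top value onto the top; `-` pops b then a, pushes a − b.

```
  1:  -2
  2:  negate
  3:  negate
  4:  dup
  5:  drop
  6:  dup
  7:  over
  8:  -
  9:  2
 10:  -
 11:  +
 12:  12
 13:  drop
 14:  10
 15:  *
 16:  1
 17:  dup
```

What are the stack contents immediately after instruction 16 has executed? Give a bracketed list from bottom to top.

-2      [-2]
negate  [2]
negate  [-2]
dup     [-2, -2]
drop    [-2]
dup     [-2, -2]
over    [-2, -2, -2]
-       [-2, 0]
2       [-2, 0, 2]
-       [-2, -2]
+       [-4]
12      [-4, 12]
drop    [-4]
10      [-4, 10]
*       [-40]
1       [-40, 1]

[-40, 1]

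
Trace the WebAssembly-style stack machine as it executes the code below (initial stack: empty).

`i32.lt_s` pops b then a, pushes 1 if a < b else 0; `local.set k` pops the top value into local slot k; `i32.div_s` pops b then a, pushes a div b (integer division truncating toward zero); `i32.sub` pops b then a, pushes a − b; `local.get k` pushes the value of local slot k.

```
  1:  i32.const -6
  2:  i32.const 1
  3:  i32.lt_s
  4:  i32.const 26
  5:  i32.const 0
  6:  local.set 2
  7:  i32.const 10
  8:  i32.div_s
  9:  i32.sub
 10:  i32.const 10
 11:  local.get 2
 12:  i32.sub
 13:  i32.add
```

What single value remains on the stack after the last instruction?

i32.const -6  -6
i32.const 1   -6 1
i32.lt_s      1
i32.const 26  1 26
i32.const 0   1 26 0
local.set 2   1 26
i32.const 10  1 26 10
i32.div_s     1 2
i32.sub       -1
i32.const 10  -1 10
local.get 2   -1 10 0
i32.sub       -1 10
i32.add       9

9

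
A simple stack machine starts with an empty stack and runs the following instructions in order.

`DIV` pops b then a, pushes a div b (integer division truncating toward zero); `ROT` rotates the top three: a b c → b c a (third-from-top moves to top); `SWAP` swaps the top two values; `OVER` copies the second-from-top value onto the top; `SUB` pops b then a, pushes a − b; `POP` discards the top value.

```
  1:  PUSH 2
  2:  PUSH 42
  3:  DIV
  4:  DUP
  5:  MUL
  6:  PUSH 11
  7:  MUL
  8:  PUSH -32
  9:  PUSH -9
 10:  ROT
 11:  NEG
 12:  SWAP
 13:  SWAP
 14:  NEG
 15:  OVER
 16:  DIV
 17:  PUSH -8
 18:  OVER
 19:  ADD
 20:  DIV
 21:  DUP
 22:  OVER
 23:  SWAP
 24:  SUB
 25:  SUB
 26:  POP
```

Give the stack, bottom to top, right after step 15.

[-32, -9, 0, -9]

PUSH 2   -> [2]
PUSH 42  -> [2, 42]
DIV      -> [0]
DUP      -> [0, 0]
MUL      -> [0]
PUSH 11  -> [0, 11]
MUL      -> [0]
PUSH -32 -> [0, -32]
PUSH -9  -> [0, -32, -9]
ROT      -> [-32, -9, 0]
NEG      -> [-32, -9, 0]
SWAP     -> [-32, 0, -9]
SWAP     -> [-32, -9, 0]
NEG      -> [-32, -9, 0]
OVER     -> [-32, -9, 0, -9]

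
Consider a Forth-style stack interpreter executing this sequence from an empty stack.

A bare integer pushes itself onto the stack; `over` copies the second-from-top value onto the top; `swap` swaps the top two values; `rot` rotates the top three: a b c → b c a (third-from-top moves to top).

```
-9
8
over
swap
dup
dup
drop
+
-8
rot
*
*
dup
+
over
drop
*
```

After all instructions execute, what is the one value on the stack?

-9   : [-9]
8    : [-9, 8]
over : [-9, 8, -9]
swap : [-9, -9, 8]
dup  : [-9, -9, 8, 8]
dup  : [-9, -9, 8, 8, 8]
drop : [-9, -9, 8, 8]
+    : [-9, -9, 16]
-8   : [-9, -9, 16, -8]
rot  : [-9, 16, -8, -9]
*    : [-9, 16, 72]
*    : [-9, 1152]
dup  : [-9, 1152, 1152]
+    : [-9, 2304]
over : [-9, 2304, -9]
drop : [-9, 2304]
*    : [-20736]

-20736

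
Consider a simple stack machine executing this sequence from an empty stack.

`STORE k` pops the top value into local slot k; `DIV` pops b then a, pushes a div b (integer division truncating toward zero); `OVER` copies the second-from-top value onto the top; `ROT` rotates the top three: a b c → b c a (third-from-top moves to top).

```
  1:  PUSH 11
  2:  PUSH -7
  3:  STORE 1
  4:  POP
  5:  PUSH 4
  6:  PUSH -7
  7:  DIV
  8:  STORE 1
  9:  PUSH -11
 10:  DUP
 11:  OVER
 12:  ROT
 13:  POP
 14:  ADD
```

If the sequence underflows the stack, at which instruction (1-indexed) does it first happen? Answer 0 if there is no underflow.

0

PUSH 11  → 11
PUSH -7  → 11 -7
STORE 1  → 11
POP      → (empty)
PUSH 4   → 4
PUSH -7  → 4 -7
DIV      → 0
STORE 1  → (empty)
PUSH -11 → -11
DUP      → -11 -11
OVER     → -11 -11 -11
ROT      → -11 -11 -11
POP      → -11 -11
ADD      → -22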